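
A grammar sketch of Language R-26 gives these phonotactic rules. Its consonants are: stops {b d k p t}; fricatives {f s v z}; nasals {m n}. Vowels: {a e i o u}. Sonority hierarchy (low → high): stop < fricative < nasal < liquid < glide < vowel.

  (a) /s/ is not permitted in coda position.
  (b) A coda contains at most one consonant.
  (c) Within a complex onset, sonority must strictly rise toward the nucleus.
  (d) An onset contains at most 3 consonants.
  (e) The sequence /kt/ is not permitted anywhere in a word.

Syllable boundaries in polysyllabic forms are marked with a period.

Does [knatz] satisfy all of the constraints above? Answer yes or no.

no

[knatz] — violates constraint (b): syllable 1 coda /tz/ has 2 consonants (> 1) → illicit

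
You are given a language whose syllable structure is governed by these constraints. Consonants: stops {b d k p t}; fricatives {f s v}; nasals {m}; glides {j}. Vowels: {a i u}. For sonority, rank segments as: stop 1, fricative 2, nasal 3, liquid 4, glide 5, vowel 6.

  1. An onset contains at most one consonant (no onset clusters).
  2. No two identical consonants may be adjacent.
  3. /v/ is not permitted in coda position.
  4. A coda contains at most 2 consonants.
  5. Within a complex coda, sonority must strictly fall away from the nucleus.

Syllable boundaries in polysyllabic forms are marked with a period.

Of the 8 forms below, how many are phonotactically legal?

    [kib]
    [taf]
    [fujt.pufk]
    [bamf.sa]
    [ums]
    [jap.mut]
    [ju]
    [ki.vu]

[kib] — σ1 onset /k/, coda /b/ ok → phonotactically legal
[taf] — σ1 onset /t/, coda /f/ ok → phonotactically legal
[fujt.pufk] — σ1 onset /f/, coda /jt/ (5→1 falls) ok; σ2 onset /p/, coda /fk/ (2→1 falls) ok → phonotactically legal
[bamf.sa] — σ1 onset /b/, coda /mf/ (3→2 falls) ok; σ2 onset /s/, coda /∅/ ok → phonotactically legal
[ums] — σ1 onset /∅/, coda /ms/ (3→2 falls) ok → phonotactically legal
[jap.mut] — σ1 onset /j/, coda /p/ ok; σ2 onset /m/, coda /t/ ok → phonotactically legal
[ju] — σ1 onset /j/, coda /∅/ ok → phonotactically legal
[ki.vu] — σ1 onset /k/, coda /∅/ ok; σ2 onset /v/, coda /∅/ ok → phonotactically legal
Phonotactically legal: [kib], [taf], [fujt.pufk], [bamf.sa], [ums], [jap.mut], [ju], [ki.vu] → 8.

8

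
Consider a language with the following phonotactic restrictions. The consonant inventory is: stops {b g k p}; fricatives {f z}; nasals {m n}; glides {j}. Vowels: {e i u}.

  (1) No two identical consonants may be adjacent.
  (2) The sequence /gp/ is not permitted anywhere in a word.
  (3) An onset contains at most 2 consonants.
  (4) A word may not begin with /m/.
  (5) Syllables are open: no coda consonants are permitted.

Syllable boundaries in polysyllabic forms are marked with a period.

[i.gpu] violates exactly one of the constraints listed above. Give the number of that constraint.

[i.gpu]: contains banned sequence /gp/.
This is a violation of constraint 2: "The sequence /gp/ is not permitted anywhere in a word."
The remaining constraints (1, 3, 4, 5) are satisfied.

2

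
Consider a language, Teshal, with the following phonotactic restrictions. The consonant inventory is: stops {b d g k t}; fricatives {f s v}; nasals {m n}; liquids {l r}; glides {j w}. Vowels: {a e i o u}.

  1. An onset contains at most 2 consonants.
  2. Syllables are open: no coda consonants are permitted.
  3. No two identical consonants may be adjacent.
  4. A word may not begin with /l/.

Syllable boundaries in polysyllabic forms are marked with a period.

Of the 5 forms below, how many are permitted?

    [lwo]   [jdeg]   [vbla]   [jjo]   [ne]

1

[lwo] — violates constraint 4: word begins with /l/ → not permitted
[jdeg] — violates constraint 2: syllable 1 coda /g/ has 1 consonant (> 0) → not permitted
[vbla] — violates constraint 1: syllable 1 onset /vbl/ has 3 consonants (> 2) → not permitted
[jjo] — violates constraint 3: adjacent identical consonants /jj/ → not permitted
[ne] — σ1 onset /n/, coda /∅/ ok → permitted
Permitted: [ne] → 1.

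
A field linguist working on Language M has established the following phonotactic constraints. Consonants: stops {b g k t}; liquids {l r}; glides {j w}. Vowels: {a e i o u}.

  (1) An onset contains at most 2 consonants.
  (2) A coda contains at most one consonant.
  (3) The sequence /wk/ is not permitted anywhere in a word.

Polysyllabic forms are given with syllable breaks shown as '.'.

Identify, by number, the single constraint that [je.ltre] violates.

1

[je.ltre]: syllable 2 onset /ltr/ has 3 consonants (> 2).
This is a violation of constraint 1: "An onset contains at most 2 consonants."
The remaining constraints (2, 3) are satisfied.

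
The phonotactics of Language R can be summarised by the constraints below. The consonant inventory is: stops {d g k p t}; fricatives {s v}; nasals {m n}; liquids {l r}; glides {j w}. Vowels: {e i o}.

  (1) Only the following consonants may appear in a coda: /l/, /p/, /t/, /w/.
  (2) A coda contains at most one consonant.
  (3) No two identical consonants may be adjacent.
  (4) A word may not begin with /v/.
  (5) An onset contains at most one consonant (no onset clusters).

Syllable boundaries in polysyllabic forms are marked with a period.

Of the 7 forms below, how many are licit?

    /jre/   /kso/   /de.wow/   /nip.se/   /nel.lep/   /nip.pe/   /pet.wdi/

2

/jre/ — violates constraint 5: syllable 1 onset /jr/ has 2 consonants (> 1) → illicit
/kso/ — violates constraint 5: syllable 1 onset /ks/ has 2 consonants (> 1) → illicit
/de.wow/ — σ1 onset /d/, coda /∅/ ok; σ2 onset /w/, coda /w/ ok → licit
/nip.se/ — σ1 onset /n/, coda /p/ ok; σ2 onset /s/, coda /∅/ ok → licit
/nel.lep/ — violates constraint 3: adjacent identical consonants /ll/ → illicit
/nip.pe/ — violates constraint 3: adjacent identical consonants /pp/ → illicit
/pet.wdi/ — violates constraint 5: syllable 2 onset /wd/ has 2 consonants (> 1) → illicit
Licit: /de.wow/, /nip.se/ → 2.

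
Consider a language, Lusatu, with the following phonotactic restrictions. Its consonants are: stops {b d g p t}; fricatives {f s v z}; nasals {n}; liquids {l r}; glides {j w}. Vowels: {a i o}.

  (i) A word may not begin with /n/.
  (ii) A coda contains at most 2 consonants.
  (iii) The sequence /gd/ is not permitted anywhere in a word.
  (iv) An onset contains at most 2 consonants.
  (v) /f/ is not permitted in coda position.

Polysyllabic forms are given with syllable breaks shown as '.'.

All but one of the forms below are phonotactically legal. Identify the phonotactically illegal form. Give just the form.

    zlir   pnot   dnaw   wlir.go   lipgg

zlir — σ1 onset /zl/ (2C), coda /r/ ok → phonotactically legal
pnot — σ1 onset /pn/ (2C), coda /t/ ok → phonotactically legal
dnaw — σ1 onset /dn/ (2C), coda /w/ ok → phonotactically legal
wlir.go — σ1 onset /wl/ (2C), coda /r/ ok; σ2 onset /g/, coda /∅/ ok → phonotactically legal
lipgg — violates constraint (ii): syllable 1 coda /pgg/ has 3 consonants (> 2) → phonotactically illegal

lipgg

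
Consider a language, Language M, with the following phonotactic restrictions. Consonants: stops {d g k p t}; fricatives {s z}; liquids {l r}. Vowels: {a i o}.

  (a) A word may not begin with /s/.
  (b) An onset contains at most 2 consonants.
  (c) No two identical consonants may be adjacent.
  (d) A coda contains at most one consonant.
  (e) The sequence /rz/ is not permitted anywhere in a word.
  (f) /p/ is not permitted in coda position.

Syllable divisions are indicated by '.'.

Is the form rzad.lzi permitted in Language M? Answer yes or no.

rzad.lzi — violates constraint (e): contains banned sequence /rz/ → not permitted

no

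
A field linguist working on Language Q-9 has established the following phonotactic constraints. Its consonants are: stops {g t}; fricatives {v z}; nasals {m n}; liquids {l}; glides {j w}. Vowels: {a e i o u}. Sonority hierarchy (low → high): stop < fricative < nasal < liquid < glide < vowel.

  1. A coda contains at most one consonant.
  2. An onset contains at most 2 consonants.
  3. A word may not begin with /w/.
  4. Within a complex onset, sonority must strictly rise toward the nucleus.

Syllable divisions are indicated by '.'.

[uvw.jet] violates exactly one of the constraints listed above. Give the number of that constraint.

1

[uvw.jet]: syllable 1 coda /vw/ has 2 consonants (> 1).
This is a violation of constraint 1: "A coda contains at most one consonant."
The remaining constraints (2, 3, 4) are satisfied.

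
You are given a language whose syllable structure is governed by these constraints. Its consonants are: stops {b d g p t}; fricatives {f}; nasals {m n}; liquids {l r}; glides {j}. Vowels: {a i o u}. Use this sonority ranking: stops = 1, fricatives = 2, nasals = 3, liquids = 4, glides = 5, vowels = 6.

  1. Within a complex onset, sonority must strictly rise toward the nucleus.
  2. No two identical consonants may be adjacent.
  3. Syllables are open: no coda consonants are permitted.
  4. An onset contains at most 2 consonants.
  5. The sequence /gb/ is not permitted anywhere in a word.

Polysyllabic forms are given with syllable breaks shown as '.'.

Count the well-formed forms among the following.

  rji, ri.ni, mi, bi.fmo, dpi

rji — σ1 onset /rj/ (4→5 rises), coda /∅/ ok → well-formed
ri.ni — σ1 onset /r/, coda /∅/ ok; σ2 onset /n/, coda /∅/ ok → well-formed
mi — σ1 onset /m/, coda /∅/ ok → well-formed
bi.fmo — σ1 onset /b/, coda /∅/ ok; σ2 onset /fm/ (2→3 rises), coda /∅/ ok → well-formed
dpi — violates constraint 1: syllable 1 onset /dp/: /d/ (stop, 1) → /p/ (stop, 1) does not rise → ill-formed
Well-formed: rji, ri.ni, mi, bi.fmo → 4.

4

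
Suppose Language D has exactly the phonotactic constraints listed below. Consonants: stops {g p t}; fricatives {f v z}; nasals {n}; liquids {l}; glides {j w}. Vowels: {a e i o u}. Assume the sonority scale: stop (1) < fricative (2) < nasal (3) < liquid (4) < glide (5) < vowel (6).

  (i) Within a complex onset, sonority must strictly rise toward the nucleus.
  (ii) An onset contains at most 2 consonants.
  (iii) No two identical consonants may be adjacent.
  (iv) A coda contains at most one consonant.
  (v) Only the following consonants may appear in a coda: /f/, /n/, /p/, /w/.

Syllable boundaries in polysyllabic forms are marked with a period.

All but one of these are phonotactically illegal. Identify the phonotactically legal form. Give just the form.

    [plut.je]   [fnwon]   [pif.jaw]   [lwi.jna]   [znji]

[pif.jaw]

[plut.je] — violates constraint (v): syllable 1 coda contains /t/, which is not a licensed coda consonant → phonotactically illegal
[fnwon] — violates constraint (ii): syllable 1 onset /fnw/ has 3 consonants (> 2) → phonotactically illegal
[pif.jaw] — σ1 onset /p/, coda /f/ ok; σ2 onset /j/, coda /w/ ok → phonotactically legal
[lwi.jna] — violates constraint (i): syllable 2 onset /jn/: /j/ (glide, 5) → /n/ (nasal, 3) does not rise → phonotactically illegal
[znji] — violates constraint (ii): syllable 1 onset /znj/ has 3 consonants (> 2) → phonotactically illegal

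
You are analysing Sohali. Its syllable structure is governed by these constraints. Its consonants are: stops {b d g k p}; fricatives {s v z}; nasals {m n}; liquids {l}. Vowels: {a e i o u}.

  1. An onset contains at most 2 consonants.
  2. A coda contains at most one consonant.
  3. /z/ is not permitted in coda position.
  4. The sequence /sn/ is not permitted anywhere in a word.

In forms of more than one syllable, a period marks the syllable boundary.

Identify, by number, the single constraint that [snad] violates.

[snad]: contains banned sequence /sn/.
This is a violation of constraint 4: "The sequence /sn/ is not permitted anywhere in a word."
The remaining constraints (1, 2, 3) are satisfied.

4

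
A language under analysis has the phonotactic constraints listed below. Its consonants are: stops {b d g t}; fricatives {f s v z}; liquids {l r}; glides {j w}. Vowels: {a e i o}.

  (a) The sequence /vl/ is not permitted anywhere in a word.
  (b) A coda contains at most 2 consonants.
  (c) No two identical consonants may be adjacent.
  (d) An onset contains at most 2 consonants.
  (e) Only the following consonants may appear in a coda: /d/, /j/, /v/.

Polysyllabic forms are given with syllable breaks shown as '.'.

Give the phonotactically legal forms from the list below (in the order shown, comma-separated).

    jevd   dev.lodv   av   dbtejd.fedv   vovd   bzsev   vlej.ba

jevd, av, vovd

jevd — σ1 onset /j/, coda /vd/ (2C) ok → phonotactically legal
dev.lodv — violates constraint (a): contains banned sequence /vl/ → phonotactically illegal
av — σ1 onset /∅/, coda /v/ ok → phonotactically legal
dbtejd.fedv — violates constraint (d): syllable 1 onset /dbt/ has 3 consonants (> 2) → phonotactically illegal
vovd — σ1 onset /v/, coda /vd/ (2C) ok → phonotactically legal
bzsev — violates constraint (d): syllable 1 onset /bzs/ has 3 consonants (> 2) → phonotactically illegal
vlej.ba — violates constraint (a): contains banned sequence /vl/ → phonotactically illegal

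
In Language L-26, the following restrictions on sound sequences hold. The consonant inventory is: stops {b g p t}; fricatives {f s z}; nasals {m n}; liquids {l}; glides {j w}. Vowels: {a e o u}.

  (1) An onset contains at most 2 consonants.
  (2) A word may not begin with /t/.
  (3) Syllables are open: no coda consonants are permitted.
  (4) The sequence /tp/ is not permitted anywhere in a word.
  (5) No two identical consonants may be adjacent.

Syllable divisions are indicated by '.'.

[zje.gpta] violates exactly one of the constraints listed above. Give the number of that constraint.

[zje.gpta]: syllable 2 onset /gpt/ has 3 consonants (> 2).
This is a violation of constraint 1: "An onset contains at most 2 consonants."
The remaining constraints (2, 3, 4, 5) are satisfied.

1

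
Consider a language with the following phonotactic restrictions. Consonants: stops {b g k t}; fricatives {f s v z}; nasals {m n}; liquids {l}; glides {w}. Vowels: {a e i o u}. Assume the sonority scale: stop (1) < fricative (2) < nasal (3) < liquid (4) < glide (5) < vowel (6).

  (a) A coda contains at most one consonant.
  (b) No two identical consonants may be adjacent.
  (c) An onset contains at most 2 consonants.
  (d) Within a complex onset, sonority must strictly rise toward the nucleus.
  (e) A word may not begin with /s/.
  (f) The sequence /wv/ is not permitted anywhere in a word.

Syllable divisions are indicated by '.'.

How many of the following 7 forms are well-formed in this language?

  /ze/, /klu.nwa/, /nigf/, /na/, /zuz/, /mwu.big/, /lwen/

6

/ze/ — σ1 onset /z/, coda /∅/ ok → well-formed
/klu.nwa/ — σ1 onset /kl/ (1→4 rises), coda /∅/ ok; σ2 onset /nw/ (3→5 rises), coda /∅/ ok → well-formed
/nigf/ — violates constraint (a): syllable 1 coda /gf/ has 2 consonants (> 1) → ill-formed
/na/ — σ1 onset /n/, coda /∅/ ok → well-formed
/zuz/ — σ1 onset /z/, coda /z/ ok → well-formed
/mwu.big/ — σ1 onset /mw/ (3→5 rises), coda /∅/ ok; σ2 onset /b/, coda /g/ ok → well-formed
/lwen/ — σ1 onset /lw/ (4→5 rises), coda /n/ ok → well-formed
Well-formed: /ze/, /klu.nwa/, /na/, /zuz/, /mwu.big/, /lwen/ → 6.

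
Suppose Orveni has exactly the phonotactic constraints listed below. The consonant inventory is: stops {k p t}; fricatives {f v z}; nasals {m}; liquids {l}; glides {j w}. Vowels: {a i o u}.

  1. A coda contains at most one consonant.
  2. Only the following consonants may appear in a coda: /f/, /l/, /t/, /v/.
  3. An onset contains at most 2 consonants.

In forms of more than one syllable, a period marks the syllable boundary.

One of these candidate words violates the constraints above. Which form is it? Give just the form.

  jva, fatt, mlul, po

jva — σ1 onset /jv/ (2C), coda /∅/ ok → permitted
fatt — violates constraint 1: syllable 1 coda /tt/ has 2 consonants (> 1) → not permitted
mlul — σ1 onset /ml/ (2C), coda /l/ ok → permitted
po — σ1 onset /p/, coda /∅/ ok → permitted

fatt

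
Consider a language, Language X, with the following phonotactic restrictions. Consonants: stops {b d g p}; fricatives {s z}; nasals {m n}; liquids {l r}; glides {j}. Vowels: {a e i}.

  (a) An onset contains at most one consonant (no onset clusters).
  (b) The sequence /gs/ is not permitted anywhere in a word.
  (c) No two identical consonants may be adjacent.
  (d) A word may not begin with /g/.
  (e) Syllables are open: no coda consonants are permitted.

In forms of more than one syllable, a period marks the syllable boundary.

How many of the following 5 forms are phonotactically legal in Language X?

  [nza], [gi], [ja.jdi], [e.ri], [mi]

2

[nza] — violates constraint (a): syllable 1 onset /nz/ has 2 consonants (> 1) → phonotactically illegal
[gi] — violates constraint (d): word begins with /g/ → phonotactically illegal
[ja.jdi] — violates constraint (a): syllable 2 onset /jd/ has 2 consonants (> 1) → phonotactically illegal
[e.ri] — σ1 onset /∅/, coda /∅/ ok; σ2 onset /r/, coda /∅/ ok → phonotactically legal
[mi] — σ1 onset /m/, coda /∅/ ok → phonotactically legal
Phonotactically legal: [e.ri], [mi] → 2.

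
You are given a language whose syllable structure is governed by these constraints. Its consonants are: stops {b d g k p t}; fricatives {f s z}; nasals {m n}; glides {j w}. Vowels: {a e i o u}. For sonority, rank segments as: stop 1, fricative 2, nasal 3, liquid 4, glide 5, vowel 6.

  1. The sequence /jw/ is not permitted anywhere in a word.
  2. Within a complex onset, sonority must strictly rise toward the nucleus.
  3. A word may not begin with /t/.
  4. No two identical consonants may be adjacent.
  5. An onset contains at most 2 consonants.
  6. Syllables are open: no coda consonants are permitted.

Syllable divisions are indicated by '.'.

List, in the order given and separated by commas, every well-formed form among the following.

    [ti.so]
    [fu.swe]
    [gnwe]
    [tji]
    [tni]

[fu.swe]

[ti.so] — violates constraint 3: word begins with /t/ → ill-formed
[fu.swe] — σ1 onset /f/, coda /∅/ ok; σ2 onset /sw/ (2→5 rises), coda /∅/ ok → well-formed
[gnwe] — violates constraint 5: syllable 1 onset /gnw/ has 3 consonants (> 2) → ill-formed
[tji] — violates constraint 3: word begins with /t/ → ill-formed
[tni] — violates constraint 3: word begins with /t/ → ill-formed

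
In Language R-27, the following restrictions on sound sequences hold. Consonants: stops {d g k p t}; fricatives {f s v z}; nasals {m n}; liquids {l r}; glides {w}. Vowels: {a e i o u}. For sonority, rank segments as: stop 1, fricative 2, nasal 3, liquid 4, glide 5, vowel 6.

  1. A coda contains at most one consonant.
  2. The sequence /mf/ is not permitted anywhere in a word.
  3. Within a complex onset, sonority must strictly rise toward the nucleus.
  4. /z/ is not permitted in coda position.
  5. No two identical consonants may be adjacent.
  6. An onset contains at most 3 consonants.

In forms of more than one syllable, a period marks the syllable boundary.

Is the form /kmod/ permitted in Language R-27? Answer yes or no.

yes

/kmod/ — σ1 onset /km/ (1→3 rises), coda /d/ ok → permitted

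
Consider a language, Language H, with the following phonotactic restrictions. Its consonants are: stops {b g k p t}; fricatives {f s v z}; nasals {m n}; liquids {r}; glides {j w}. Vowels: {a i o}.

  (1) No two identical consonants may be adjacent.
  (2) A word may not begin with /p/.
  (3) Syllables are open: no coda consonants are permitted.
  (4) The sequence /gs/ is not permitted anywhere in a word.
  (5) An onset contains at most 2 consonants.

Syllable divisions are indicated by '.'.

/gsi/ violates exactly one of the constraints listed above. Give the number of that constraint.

/gsi/: contains banned sequence /gs/.
This is a violation of constraint 4: "The sequence /gs/ is not permitted anywhere in a word."
The remaining constraints (1, 2, 3, 5) are satisfied.

4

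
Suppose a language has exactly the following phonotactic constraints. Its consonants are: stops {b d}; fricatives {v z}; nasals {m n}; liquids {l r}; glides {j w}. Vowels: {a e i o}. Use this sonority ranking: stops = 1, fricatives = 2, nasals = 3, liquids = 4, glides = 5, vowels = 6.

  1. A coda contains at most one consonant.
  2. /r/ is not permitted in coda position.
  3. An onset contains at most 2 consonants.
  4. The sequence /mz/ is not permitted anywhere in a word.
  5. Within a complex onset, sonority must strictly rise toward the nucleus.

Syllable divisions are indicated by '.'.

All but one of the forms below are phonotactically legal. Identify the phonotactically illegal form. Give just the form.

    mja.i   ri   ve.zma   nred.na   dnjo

mja.i — σ1 onset /mj/ (3→5 rises), coda /∅/ ok; σ2 onset /∅/, coda /∅/ ok → phonotactically legal
ri — σ1 onset /r/, coda /∅/ ok → phonotactically legal
ve.zma — σ1 onset /v/, coda /∅/ ok; σ2 onset /zm/ (2→3 rises), coda /∅/ ok → phonotactically legal
nred.na — σ1 onset /nr/ (3→4 rises), coda /d/ ok; σ2 onset /n/, coda /∅/ ok → phonotactically legal
dnjo — violates constraint 3: syllable 1 onset /dnj/ has 3 consonants (> 2) → phonotactically illegal

dnjo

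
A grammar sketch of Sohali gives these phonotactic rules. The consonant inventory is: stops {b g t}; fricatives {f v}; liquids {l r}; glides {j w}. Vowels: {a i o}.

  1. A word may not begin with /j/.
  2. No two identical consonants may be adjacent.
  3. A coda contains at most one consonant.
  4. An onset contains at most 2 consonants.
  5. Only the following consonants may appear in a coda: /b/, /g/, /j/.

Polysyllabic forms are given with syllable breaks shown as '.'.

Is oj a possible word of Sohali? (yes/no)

yes

oj — σ1 onset /∅/, coda /j/ ok → well-formed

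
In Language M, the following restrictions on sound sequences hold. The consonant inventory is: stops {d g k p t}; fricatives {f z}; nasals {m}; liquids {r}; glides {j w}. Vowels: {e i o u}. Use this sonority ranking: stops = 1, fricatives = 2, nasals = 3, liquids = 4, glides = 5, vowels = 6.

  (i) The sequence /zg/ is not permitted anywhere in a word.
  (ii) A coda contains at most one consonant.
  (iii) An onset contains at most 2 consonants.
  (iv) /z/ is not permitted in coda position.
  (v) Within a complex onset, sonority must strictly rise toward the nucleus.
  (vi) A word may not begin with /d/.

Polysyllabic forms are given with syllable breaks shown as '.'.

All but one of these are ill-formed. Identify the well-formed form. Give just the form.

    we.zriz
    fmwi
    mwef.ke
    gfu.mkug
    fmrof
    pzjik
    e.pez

mwef.ke

we.zriz — violates constraint (iv): syllable 2 coda contains /z/ → ill-formed
fmwi — violates constraint (iii): syllable 1 onset /fmw/ has 3 consonants (> 2) → ill-formed
mwef.ke — σ1 onset /mw/ (3→5 rises), coda /f/ ok; σ2 onset /k/, coda /∅/ ok → well-formed
gfu.mkug — violates constraint (v): syllable 2 onset /mk/: /m/ (nasal, 3) → /k/ (stop, 1) does not rise → ill-formed
fmrof — violates constraint (iii): syllable 1 onset /fmr/ has 3 consonants (> 2) → ill-formed
pzjik — violates constraint (iii): syllable 1 onset /pzj/ has 3 consonants (> 2) → ill-formed
e.pez — violates constraint (iv): syllable 2 coda contains /z/ → ill-formed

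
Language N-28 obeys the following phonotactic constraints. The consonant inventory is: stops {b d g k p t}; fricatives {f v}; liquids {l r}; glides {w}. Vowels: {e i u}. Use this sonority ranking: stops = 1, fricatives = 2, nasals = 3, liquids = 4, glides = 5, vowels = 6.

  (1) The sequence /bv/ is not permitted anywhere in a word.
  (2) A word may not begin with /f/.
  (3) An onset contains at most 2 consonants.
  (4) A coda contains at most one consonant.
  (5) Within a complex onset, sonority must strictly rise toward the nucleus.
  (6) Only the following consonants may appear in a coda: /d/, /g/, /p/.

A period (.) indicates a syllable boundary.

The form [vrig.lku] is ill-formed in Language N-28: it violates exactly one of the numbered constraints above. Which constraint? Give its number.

5

[vrig.lku]: syllable 2 onset /lk/: /l/ (liquid, 4) → /k/ (stop, 1) does not rise.
This is a violation of constraint 5: "Within a complex onset, sonority must strictly rise toward the nucleus."
The remaining constraints (1, 2, 3, 4, 6) are satisfied.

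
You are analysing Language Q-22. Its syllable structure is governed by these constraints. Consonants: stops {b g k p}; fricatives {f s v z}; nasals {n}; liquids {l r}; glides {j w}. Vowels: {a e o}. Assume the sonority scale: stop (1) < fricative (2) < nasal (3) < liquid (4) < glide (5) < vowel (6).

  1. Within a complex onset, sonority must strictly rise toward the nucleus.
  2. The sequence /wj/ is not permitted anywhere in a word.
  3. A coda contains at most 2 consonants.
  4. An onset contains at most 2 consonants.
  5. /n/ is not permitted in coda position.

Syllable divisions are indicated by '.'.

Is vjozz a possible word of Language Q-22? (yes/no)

vjozz — σ1 onset /vj/ (2→5 rises), coda /zz/ (2C) ok → well-formed

yes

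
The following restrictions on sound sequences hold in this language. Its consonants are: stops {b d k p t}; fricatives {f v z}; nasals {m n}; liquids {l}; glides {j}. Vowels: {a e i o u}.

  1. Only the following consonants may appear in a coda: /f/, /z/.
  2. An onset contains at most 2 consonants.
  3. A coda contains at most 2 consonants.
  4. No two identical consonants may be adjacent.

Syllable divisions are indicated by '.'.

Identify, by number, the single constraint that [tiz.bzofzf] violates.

[tiz.bzofzf]: syllable 2 coda /fzf/ has 3 consonants (> 2).
This is a violation of constraint 3: "A coda contains at most 2 consonants."
The remaining constraints (1, 2, 4) are satisfied.

3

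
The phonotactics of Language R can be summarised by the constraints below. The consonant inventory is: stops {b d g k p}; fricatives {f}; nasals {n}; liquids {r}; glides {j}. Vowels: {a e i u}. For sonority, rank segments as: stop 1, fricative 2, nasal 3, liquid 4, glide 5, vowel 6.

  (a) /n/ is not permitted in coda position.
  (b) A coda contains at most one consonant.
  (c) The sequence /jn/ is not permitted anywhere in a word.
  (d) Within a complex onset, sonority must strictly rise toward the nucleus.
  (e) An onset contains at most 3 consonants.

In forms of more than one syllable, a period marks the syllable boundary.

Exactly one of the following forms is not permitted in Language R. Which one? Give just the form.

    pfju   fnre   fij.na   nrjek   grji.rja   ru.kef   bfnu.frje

fij.na

pfju — σ1 onset /pfj/ (1→2→5 rises), coda /∅/ ok → permitted
fnre — σ1 onset /fnr/ (2→3→4 rises), coda /∅/ ok → permitted
fij.na — violates constraint (c): contains banned sequence /jn/ → not permitted
nrjek — σ1 onset /nrj/ (3→4→5 rises), coda /k/ ok → permitted
grji.rja — σ1 onset /grj/ (1→4→5 rises), coda /∅/ ok; σ2 onset /rj/ (4→5 rises), coda /∅/ ok → permitted
ru.kef — σ1 onset /r/, coda /∅/ ok; σ2 onset /k/, coda /f/ ok → permitted
bfnu.frje — σ1 onset /bfn/ (1→2→3 rises), coda /∅/ ok; σ2 onset /frj/ (2→4→5 rises), coda /∅/ ok → permitted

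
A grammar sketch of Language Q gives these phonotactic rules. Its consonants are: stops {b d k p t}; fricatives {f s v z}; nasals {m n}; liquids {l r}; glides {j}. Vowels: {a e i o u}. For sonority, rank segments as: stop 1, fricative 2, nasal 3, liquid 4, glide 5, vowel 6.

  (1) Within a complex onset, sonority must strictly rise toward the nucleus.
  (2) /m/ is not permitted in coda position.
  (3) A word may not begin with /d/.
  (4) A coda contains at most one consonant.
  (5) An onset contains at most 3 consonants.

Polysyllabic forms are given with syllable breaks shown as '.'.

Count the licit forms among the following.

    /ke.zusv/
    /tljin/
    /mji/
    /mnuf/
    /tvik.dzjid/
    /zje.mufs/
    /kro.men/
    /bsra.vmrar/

/ke.zusv/ — violates constraint 4: syllable 2 coda /sv/ has 2 consonants (> 1) → illicit
/tljin/ — σ1 onset /tlj/ (1→4→5 rises), coda /n/ ok → licit
/mji/ — σ1 onset /mj/ (3→5 rises), coda /∅/ ok → licit
/mnuf/ — violates constraint 1: syllable 1 onset /mn/: /m/ (nasal, 3) → /n/ (nasal, 3) does not rise → illicit
/tvik.dzjid/ — σ1 onset /tv/ (1→2 rises), coda /k/ ok; σ2 onset /dzj/ (1→2→5 rises), coda /d/ ok → licit
/zje.mufs/ — violates constraint 4: syllable 2 coda /fs/ has 2 consonants (> 1) → illicit
/kro.men/ — σ1 onset /kr/ (1→4 rises), coda /∅/ ok; σ2 onset /m/, coda /n/ ok → licit
/bsra.vmrar/ — σ1 onset /bsr/ (1→2→4 rises), coda /∅/ ok; σ2 onset /vmr/ (2→3→4 rises), coda /r/ ok → licit
Licit: /tljin/, /mji/, /tvik.dzjid/, /kro.men/, /bsra.vmrar/ → 5.

5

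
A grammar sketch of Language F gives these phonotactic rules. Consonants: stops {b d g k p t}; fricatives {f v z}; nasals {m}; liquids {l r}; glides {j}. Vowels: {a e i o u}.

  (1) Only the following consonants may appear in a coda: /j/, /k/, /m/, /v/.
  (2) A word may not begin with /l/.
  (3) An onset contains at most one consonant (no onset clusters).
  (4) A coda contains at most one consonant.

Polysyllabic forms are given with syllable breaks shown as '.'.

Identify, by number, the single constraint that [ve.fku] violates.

[ve.fku]: syllable 2 onset /fk/ has 2 consonants (> 1).
This is a violation of constraint 3: "An onset contains at most one consonant (no onset clusters)."
The remaining constraints (1, 2, 4) are satisfied.

3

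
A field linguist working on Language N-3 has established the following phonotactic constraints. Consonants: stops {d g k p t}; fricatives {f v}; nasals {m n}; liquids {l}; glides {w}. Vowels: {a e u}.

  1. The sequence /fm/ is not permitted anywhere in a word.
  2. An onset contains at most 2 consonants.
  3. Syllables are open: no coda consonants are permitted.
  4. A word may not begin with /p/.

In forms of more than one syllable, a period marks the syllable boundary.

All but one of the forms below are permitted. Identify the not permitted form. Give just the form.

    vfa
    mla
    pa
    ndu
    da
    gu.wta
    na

pa

vfa — σ1 onset /vf/ (2C), coda /∅/ ok → permitted
mla — σ1 onset /ml/ (2C), coda /∅/ ok → permitted
pa — violates constraint 4: word begins with /p/ → not permitted
ndu — σ1 onset /nd/ (2C), coda /∅/ ok → permitted
da — σ1 onset /d/, coda /∅/ ok → permitted
gu.wta — σ1 onset /g/, coda /∅/ ok; σ2 onset /wt/ (2C), coda /∅/ ok → permitted
na — σ1 onset /n/, coda /∅/ ok → permitted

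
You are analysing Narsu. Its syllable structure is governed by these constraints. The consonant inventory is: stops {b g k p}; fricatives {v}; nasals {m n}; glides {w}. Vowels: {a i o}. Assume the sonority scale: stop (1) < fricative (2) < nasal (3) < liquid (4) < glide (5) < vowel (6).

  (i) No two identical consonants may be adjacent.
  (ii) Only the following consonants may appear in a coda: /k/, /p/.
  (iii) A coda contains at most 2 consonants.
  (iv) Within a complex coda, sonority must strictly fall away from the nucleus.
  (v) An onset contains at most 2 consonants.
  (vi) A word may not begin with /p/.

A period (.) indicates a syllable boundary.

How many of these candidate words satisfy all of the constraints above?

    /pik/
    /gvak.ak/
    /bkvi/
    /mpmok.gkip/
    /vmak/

/pik/ — violates constraint (vi): word begins with /p/ → not permitted
/gvak.ak/ — σ1 onset /gv/ (2C), coda /k/ ok; σ2 onset /∅/, coda /k/ ok → permitted
/bkvi/ — violates constraint (v): syllable 1 onset /bkv/ has 3 consonants (> 2) → not permitted
/mpmok.gkip/ — violates constraint (v): syllable 1 onset /mpm/ has 3 consonants (> 2) → not permitted
/vmak/ — σ1 onset /vm/ (2C), coda /k/ ok → permitted
Permitted: /gvak.ak/, /vmak/ → 2.

2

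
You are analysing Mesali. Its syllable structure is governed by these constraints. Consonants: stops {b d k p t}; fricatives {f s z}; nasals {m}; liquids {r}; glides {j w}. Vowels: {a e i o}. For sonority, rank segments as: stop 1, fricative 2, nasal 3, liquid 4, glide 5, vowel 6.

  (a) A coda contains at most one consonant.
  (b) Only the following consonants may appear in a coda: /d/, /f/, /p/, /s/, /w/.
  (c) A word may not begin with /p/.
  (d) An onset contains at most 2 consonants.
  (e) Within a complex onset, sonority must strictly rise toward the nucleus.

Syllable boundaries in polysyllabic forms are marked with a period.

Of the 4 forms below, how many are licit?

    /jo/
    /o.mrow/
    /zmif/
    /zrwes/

/jo/ — σ1 onset /j/, coda /∅/ ok → licit
/o.mrow/ — σ1 onset /∅/, coda /∅/ ok; σ2 onset /mr/ (3→4 rises), coda /w/ ok → licit
/zmif/ — σ1 onset /zm/ (2→3 rises), coda /f/ ok → licit
/zrwes/ — violates constraint (d): syllable 1 onset /zrw/ has 3 consonants (> 2) → illicit
Licit: /jo/, /o.mrow/, /zmif/ → 3.

3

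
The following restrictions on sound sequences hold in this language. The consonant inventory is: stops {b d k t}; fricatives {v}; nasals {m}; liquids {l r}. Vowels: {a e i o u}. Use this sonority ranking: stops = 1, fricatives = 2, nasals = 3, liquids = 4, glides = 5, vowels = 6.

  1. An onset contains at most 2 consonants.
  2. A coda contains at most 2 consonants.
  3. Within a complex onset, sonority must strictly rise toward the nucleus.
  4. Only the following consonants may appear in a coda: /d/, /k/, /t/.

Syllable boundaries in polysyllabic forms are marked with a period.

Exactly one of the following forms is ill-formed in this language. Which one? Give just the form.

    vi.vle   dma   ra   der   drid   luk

vi.vle — σ1 onset /v/, coda /∅/ ok; σ2 onset /vl/ (2→4 rises), coda /∅/ ok → well-formed
dma — σ1 onset /dm/ (1→3 rises), coda /∅/ ok → well-formed
ra — σ1 onset /r/, coda /∅/ ok → well-formed
der — violates constraint 4: syllable 1 coda contains /r/, which is not a licensed coda consonant → ill-formed
drid — σ1 onset /dr/ (1→4 rises), coda /d/ ok → well-formed
luk — σ1 onset /l/, coda /k/ ok → well-formed

der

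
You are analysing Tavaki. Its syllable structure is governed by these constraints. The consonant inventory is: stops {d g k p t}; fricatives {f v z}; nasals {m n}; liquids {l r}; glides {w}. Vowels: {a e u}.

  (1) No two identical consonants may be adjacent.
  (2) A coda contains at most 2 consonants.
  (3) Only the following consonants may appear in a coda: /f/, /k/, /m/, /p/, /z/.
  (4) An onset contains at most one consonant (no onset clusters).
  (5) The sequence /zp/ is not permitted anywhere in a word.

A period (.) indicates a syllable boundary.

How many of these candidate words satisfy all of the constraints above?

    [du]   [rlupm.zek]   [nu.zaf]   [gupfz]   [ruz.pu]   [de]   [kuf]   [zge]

4

[du] — σ1 onset /d/, coda /∅/ ok → phonotactically legal
[rlupm.zek] — violates constraint 4: syllable 1 onset /rl/ has 2 consonants (> 1) → phonotactically illegal
[nu.zaf] — σ1 onset /n/, coda /∅/ ok; σ2 onset /z/, coda /f/ ok → phonotactically legal
[gupfz] — violates constraint 2: syllable 1 coda /pfz/ has 3 consonants (> 2) → phonotactically illegal
[ruz.pu] — violates constraint 5: contains banned sequence /zp/ → phonotactically illegal
[de] — σ1 onset /d/, coda /∅/ ok → phonotactically legal
[kuf] — σ1 onset /k/, coda /f/ ok → phonotactically legal
[zge] — violates constraint 4: syllable 1 onset /zg/ has 2 consonants (> 1) → phonotactically illegal
Phonotactically legal: [du], [nu.zaf], [de], [kuf] → 4.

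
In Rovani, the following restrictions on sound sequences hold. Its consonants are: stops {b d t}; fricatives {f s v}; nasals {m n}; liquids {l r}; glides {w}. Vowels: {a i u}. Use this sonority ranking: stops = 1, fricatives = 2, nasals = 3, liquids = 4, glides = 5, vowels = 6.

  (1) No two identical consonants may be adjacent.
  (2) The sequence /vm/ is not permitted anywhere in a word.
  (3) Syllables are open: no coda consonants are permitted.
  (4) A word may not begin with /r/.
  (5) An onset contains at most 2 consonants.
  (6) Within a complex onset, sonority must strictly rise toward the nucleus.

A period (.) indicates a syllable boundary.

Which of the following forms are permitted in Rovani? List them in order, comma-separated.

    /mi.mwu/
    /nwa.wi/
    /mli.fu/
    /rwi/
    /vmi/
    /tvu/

/mi.mwu/ — σ1 onset /m/, coda /∅/ ok; σ2 onset /mw/ (3→5 rises), coda /∅/ ok → permitted
/nwa.wi/ — σ1 onset /nw/ (3→5 rises), coda /∅/ ok; σ2 onset /w/, coda /∅/ ok → permitted
/mli.fu/ — σ1 onset /ml/ (3→4 rises), coda /∅/ ok; σ2 onset /f/, coda /∅/ ok → permitted
/rwi/ — violates constraint 4: word begins with /r/ → not permitted
/vmi/ — violates constraint 2: contains banned sequence /vm/ → not permitted
/tvu/ — σ1 onset /tv/ (1→2 rises), coda /∅/ ok → permitted

/mi.mwu/, /nwa.wi/, /mli.fu/, /tvu/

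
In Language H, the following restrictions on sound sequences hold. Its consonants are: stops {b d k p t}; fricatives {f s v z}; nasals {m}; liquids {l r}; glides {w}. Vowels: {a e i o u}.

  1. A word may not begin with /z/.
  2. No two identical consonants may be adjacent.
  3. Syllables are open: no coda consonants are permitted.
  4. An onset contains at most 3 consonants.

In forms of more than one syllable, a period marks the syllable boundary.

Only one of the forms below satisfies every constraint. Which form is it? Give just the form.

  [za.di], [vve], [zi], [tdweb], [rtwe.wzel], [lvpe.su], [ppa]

[lvpe.su]

[za.di] — violates constraint 1: word begins with /z/ → not permitted
[vve] — violates constraint 2: adjacent identical consonants /vv/ → not permitted
[zi] — violates constraint 1: word begins with /z/ → not permitted
[tdweb] — violates constraint 3: syllable 1 coda /b/ has 1 consonant (> 0) → not permitted
[rtwe.wzel] — violates constraint 3: syllable 2 coda /l/ has 1 consonant (> 0) → not permitted
[lvpe.su] — σ1 onset /lvp/ (3C), coda /∅/ ok; σ2 onset /s/, coda /∅/ ok → permitted
[ppa] — violates constraint 2: adjacent identical consonants /pp/ → not permitted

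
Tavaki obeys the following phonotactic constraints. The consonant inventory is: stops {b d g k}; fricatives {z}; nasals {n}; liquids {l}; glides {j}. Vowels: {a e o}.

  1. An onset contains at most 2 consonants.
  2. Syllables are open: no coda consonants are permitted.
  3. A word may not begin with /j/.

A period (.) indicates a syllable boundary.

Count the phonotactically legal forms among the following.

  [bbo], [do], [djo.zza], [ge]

[bbo] — σ1 onset /bb/ (2C), coda /∅/ ok → phonotactically legal
[do] — σ1 onset /d/, coda /∅/ ok → phonotactically legal
[djo.zza] — σ1 onset /dj/ (2C), coda /∅/ ok; σ2 onset /zz/ (2C), coda /∅/ ok → phonotactically legal
[ge] — σ1 onset /g/, coda /∅/ ok → phonotactically legal
Phonotactically legal: [bbo], [do], [djo.zza], [ge] → 4.

4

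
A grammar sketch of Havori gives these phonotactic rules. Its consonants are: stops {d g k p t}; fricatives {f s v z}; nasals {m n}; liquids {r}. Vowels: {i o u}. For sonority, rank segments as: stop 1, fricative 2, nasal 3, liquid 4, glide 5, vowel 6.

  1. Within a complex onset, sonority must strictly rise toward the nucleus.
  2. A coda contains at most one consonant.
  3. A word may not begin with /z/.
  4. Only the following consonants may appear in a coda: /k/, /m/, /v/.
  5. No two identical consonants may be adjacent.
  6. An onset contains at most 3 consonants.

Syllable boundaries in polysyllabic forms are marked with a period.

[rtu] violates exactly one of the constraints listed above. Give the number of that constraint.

[rtu]: syllable 1 onset /rt/: /r/ (liquid, 4) → /t/ (stop, 1) does not rise.
This is a violation of constraint 1: "Within a complex onset, sonority must strictly rise toward the nucleus."
The remaining constraints (2, 3, 4, 5, 6) are satisfied.

1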